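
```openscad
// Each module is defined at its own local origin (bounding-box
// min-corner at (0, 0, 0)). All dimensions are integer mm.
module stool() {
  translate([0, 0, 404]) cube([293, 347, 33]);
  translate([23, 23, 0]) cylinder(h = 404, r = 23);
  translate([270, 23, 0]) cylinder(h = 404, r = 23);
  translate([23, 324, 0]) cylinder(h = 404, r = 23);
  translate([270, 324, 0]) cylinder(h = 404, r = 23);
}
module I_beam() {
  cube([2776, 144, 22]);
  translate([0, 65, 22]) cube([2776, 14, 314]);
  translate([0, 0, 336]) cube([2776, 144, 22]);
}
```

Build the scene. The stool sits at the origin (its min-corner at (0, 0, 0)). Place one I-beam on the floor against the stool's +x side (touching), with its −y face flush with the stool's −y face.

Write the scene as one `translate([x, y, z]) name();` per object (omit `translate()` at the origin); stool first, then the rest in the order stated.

stool();
translate([293, 0, 0]) I_beam();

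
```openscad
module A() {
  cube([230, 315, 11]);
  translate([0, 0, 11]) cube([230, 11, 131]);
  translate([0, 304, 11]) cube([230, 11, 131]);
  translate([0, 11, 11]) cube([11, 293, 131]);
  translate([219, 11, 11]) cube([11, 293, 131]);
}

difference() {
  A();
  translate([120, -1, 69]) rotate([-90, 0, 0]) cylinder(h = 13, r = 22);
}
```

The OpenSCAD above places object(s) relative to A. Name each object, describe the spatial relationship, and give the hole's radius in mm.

The subtracted cylinder has r = 22 mm.

A is an open box. The open box has a circular hole through its front wall. The hole's radius is 22 mm.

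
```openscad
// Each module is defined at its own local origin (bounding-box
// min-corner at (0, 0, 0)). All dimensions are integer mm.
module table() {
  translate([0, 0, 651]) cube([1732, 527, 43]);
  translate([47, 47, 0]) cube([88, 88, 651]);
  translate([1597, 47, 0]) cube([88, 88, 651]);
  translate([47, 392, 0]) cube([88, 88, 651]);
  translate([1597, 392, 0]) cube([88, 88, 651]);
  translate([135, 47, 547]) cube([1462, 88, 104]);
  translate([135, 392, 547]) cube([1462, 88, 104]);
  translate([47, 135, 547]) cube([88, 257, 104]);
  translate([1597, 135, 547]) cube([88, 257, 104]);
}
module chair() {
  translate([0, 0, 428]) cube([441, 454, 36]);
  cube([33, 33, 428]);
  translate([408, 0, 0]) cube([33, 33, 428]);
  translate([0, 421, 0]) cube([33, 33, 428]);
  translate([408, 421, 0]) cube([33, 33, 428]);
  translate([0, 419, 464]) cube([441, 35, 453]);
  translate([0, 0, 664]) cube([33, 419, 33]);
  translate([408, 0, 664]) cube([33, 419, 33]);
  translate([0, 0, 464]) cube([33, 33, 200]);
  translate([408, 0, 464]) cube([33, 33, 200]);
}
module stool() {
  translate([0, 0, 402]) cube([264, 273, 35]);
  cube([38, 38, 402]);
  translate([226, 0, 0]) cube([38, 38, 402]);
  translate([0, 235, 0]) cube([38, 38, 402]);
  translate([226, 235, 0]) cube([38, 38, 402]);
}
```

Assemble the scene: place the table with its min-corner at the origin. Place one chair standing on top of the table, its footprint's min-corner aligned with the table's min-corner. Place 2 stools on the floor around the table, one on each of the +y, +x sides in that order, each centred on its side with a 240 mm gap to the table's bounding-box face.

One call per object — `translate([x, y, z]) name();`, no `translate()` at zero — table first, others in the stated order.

table();
translate([0, 0, 694]) chair();
translate([734, 767, 0]) stool();
translate([1972, 127, 0]) stool();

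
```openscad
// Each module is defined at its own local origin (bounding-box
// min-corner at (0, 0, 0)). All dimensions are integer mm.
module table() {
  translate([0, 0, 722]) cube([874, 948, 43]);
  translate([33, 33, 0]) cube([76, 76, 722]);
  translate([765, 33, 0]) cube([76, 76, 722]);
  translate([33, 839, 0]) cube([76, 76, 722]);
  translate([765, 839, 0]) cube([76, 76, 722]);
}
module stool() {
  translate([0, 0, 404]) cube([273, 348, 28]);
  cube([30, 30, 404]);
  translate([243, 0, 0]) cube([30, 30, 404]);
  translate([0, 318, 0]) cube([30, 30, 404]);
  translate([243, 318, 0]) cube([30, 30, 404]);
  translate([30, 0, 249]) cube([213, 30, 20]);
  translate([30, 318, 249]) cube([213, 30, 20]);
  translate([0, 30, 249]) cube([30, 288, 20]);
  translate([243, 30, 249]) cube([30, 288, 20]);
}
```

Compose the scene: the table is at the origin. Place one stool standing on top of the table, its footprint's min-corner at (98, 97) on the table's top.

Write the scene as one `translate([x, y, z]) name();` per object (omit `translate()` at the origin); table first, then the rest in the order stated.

table();
translate([98, 97, 765]) stool();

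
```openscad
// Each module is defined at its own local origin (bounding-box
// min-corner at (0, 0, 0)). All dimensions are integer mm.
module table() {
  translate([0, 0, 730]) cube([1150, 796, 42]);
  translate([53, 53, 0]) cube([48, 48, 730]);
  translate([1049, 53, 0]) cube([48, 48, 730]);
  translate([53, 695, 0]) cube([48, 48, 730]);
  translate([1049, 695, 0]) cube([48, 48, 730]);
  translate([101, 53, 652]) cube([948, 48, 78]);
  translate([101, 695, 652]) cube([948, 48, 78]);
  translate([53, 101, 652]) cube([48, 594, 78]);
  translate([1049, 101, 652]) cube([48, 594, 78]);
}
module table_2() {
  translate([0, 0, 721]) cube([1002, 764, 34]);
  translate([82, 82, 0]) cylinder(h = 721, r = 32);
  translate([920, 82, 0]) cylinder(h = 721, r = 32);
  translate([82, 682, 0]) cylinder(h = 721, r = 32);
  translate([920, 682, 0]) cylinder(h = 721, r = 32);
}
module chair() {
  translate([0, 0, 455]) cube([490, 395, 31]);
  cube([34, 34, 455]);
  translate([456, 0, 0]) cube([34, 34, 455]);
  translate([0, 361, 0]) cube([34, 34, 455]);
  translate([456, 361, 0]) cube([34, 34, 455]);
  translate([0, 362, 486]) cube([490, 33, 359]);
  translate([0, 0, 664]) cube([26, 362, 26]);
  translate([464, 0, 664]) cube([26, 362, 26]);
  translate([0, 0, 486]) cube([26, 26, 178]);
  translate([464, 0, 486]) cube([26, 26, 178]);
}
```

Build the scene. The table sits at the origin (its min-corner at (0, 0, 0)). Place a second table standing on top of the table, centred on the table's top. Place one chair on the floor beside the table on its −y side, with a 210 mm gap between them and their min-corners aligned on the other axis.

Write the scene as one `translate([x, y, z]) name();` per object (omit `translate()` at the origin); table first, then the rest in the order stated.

table();
translate([74, 16, 772]) table_2();
translate([0, -605, 0]) chair();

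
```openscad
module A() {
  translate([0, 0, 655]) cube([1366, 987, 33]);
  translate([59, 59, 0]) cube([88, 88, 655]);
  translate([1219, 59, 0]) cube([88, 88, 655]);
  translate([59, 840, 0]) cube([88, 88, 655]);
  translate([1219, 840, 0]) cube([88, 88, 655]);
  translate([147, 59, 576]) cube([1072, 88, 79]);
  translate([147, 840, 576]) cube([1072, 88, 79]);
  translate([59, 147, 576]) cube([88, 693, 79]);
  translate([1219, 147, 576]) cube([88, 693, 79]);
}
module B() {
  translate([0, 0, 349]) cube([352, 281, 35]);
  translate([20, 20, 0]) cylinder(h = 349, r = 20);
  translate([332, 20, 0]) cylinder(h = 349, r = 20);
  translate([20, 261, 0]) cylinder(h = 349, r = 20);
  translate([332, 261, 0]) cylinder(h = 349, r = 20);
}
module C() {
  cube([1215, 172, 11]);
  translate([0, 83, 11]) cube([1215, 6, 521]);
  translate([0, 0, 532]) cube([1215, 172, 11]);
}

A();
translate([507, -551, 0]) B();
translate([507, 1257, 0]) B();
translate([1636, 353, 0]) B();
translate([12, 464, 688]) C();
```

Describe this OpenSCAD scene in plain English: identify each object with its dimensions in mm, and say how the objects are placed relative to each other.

A is a table with a 1366×987 mm rectangular top, 33 mm thick, top surface at z = 688 mm, supported by four 88×88 mm square legs, each inset 59 mm from the nearest pair of top edges, running from the floor. Four apron rails, 88 mm thick and 79 mm tall, run between adjacent legs with their top edges flush with the underside of the top and their outer faces flush with the legs' outer faces.

B is a four-legged stool. The seat is a 352×281×35 mm slab whose top surface is at z = 384 mm; four round legs, each 40 mm in diameter, run from the floor (z = 0) to the underside of the seat, each leg's axis is inset half a diameter from the nearest pair of seat edges (so the leg's bounding box is flush with the corner).

C is an I-beam lying along x, 1215 mm long. Overall section height 543 mm. Two flanges 172 mm wide (y) and 11 mm thick, one on the floor and one at the top; a web 6 mm thick runs between them, centred on the flange width.

Three stools sit around the table at the −y, +y, +x sides. The I-beam is on top of the table.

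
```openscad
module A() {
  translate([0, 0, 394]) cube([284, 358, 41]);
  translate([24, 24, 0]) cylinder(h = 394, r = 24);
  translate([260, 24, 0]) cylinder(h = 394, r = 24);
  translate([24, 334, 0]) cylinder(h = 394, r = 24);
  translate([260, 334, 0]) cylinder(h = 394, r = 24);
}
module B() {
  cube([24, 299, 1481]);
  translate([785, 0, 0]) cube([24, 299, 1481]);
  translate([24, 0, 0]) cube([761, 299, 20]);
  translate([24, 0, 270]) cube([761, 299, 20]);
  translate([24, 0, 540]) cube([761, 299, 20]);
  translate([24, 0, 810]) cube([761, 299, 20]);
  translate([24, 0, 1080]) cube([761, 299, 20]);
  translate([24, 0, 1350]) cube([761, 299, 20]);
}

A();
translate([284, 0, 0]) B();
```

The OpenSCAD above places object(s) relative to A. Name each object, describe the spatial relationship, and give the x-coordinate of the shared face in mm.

A is a stool. B is a bookshelf. The bookshelf is against the stool's +x side, with their −y faces flush. The x-coordinate of the shared face is 284 mm.

The stool's +x face and the bookshelf's −x face are both at x = 284 mm.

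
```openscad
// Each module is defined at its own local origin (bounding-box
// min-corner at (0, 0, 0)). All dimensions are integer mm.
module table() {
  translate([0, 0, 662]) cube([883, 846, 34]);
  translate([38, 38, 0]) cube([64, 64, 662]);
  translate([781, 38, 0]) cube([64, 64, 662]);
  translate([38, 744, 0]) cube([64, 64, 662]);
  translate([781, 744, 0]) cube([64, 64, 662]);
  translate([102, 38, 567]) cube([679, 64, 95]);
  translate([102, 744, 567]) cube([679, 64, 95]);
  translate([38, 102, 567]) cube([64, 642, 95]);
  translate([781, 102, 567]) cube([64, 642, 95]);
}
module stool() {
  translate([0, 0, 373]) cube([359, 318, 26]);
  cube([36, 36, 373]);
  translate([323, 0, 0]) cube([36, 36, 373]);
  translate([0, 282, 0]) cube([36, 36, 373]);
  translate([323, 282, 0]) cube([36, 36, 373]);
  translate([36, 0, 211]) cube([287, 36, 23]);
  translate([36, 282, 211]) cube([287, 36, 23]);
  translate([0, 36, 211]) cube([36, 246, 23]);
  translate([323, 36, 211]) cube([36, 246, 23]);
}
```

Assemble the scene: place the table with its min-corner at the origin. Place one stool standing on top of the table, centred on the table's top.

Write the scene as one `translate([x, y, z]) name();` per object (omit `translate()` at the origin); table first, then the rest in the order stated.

table();
translate([262, 264, 696]) stool();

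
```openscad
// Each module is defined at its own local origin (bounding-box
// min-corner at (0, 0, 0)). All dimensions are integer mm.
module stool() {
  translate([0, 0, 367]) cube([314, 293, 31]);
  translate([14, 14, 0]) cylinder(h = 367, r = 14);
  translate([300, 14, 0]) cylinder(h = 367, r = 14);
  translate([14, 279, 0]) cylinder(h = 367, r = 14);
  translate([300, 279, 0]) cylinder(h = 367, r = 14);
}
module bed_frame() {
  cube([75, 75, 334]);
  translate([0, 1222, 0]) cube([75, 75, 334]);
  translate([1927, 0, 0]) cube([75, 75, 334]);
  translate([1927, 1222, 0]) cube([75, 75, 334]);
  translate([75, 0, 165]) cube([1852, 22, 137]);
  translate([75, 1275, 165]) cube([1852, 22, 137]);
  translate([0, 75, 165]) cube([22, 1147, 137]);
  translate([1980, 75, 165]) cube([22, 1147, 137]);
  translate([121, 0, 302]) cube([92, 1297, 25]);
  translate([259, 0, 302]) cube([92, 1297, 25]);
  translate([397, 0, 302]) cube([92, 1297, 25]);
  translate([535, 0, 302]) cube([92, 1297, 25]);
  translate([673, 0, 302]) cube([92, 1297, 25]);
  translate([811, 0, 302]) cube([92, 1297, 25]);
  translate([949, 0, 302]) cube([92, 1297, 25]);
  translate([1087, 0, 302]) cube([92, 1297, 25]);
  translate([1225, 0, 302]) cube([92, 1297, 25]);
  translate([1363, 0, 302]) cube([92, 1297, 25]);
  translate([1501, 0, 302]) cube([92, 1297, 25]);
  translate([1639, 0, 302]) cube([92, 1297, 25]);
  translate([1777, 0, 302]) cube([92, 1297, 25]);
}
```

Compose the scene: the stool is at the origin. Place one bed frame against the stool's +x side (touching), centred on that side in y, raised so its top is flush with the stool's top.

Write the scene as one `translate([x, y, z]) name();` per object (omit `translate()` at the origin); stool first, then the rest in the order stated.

stool();
translate([314, -502, 64]) bed_frame();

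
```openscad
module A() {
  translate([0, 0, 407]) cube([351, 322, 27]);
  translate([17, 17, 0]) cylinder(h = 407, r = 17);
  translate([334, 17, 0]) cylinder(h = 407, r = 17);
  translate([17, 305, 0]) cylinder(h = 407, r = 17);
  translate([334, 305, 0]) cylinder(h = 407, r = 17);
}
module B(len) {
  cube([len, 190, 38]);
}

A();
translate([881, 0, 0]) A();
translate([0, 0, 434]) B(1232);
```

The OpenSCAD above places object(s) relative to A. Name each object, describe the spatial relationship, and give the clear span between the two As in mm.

Second stool starts at x = 881; first ends at x = 351; clear span = 881 − 351 = 530 mm.

A is a stool. B is a beam. A beam spans the tops of two stools. The clear span between the two stools is 530 mm.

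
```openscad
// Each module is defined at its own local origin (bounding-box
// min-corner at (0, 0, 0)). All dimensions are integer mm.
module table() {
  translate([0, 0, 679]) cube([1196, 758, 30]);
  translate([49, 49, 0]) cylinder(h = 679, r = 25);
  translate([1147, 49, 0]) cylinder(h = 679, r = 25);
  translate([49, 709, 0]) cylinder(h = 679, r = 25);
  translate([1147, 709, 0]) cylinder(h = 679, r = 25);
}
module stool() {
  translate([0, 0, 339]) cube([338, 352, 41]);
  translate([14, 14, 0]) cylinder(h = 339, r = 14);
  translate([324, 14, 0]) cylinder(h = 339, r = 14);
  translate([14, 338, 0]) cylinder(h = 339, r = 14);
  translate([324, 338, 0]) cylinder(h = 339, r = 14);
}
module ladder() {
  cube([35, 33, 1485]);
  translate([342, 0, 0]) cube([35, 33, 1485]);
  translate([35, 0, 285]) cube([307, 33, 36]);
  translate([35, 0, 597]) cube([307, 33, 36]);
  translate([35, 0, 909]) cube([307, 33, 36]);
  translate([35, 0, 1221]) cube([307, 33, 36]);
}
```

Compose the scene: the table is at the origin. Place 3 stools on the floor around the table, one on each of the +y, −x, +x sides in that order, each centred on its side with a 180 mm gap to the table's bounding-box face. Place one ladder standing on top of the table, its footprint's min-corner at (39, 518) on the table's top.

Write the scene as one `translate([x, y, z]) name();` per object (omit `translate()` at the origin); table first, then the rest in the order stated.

table();
translate([429, 938, 0]) stool();
translate([-518, 203, 0]) stool();
translate([1376, 203, 0]) stool();
translate([39, 518, 709]) ladder();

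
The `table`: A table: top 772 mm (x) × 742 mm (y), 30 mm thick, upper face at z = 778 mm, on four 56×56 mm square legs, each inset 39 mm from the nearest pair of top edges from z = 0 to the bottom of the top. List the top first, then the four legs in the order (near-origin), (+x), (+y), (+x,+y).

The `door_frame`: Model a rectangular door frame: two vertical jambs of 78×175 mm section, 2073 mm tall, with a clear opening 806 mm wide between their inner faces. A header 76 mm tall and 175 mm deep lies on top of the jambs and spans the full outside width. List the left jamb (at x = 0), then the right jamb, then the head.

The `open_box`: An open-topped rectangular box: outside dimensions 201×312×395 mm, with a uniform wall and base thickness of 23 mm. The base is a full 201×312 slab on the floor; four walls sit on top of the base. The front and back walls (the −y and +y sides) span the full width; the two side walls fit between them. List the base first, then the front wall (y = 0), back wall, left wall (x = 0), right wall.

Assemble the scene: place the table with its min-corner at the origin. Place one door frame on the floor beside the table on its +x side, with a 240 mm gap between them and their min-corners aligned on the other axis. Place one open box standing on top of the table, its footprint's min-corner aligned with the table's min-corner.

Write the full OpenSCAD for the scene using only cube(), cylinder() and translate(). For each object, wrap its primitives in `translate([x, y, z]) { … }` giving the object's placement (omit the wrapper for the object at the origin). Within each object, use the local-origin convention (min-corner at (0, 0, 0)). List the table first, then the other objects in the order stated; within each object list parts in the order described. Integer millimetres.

translate([0, 0, 748]) cube([772, 742, 30]);
translate([39, 39, 0]) cube([56, 56, 748]);
translate([677, 39, 0]) cube([56, 56, 748]);
translate([39, 647, 0]) cube([56, 56, 748]);
translate([677, 647, 0]) cube([56, 56, 748]);
translate([1012, 0, 0]) {
  cube([78, 175, 2073]);
  translate([884, 0, 0]) cube([78, 175, 2073]);
  translate([0, 0, 2073]) cube([962, 175, 76]);
}
translate([0, 0, 778]) {
  cube([201, 312, 23]);
  translate([0, 0, 23]) cube([201, 23, 372]);
  translate([0, 289, 23]) cube([201, 23, 372]);
  translate([0, 23, 23]) cube([23, 266, 372]);
  translate([178, 23, 23]) cube([23, 266, 372]);
}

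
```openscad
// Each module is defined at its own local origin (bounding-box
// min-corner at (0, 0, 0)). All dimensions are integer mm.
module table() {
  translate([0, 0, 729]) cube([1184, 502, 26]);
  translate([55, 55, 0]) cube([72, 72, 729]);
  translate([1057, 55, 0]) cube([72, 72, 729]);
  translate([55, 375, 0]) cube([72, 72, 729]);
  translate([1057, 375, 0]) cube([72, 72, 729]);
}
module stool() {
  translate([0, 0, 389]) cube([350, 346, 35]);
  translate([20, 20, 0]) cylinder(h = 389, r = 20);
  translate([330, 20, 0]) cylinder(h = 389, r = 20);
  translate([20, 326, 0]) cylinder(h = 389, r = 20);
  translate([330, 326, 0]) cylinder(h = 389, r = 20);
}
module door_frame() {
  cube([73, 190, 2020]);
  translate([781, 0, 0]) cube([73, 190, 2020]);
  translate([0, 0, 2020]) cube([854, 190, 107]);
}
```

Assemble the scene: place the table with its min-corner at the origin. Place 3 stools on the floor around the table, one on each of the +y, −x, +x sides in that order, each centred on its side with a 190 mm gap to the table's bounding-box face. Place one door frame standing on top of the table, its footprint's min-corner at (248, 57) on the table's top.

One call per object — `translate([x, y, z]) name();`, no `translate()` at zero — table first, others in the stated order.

table();
translate([417, 692, 0]) stool();
translate([-540, 78, 0]) stool();
translate([1374, 78, 0]) stool();
translate([248, 57, 755]) door_frame();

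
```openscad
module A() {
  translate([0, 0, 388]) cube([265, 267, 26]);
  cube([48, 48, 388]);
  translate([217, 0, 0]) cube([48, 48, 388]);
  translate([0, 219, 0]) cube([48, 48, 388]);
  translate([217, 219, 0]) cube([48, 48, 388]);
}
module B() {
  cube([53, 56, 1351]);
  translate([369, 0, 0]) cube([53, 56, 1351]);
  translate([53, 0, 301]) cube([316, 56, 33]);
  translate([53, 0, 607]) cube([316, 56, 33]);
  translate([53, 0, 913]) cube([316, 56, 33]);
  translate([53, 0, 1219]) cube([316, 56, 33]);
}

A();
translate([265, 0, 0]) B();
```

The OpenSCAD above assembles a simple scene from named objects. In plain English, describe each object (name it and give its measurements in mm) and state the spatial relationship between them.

A is a four-legged stool. The seat is 265×267 mm, 26 mm thick, top at z = 414 mm. It stands on four square legs, each 48×48 mm in cross-section, from z = 0 to the seat underside, each flush with a corner of the seat.

B is a straight ladder. Two 53×56 mm vertical rails, 1351 mm tall, stand 422 mm apart (outside-to-outside) with their front faces coplanar on the −y side. 4 rungs, each 56 mm deep and 33 mm tall, span between the inner faces of the rails, front faces flush with the rails. The lowest rung's underside is at z = 301 mm and rungs are spaced 306 mm apart (underside to underside).

The ladder is against the stool's +x side, with their −y faces flush.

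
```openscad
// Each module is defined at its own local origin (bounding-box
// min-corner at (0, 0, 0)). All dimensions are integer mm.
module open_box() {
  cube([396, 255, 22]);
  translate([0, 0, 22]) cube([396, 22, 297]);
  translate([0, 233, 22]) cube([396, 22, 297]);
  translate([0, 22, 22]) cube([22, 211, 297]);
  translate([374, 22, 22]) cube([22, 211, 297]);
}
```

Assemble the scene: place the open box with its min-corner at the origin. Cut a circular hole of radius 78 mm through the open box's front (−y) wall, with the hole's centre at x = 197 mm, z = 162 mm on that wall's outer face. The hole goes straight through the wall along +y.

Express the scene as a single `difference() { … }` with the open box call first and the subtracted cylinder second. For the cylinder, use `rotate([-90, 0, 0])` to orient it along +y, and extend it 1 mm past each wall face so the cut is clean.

difference() {
  open_box();
  translate([197, -1, 162]) rotate([-90, 0, 0]) cylinder(h = 24, r = 78);
}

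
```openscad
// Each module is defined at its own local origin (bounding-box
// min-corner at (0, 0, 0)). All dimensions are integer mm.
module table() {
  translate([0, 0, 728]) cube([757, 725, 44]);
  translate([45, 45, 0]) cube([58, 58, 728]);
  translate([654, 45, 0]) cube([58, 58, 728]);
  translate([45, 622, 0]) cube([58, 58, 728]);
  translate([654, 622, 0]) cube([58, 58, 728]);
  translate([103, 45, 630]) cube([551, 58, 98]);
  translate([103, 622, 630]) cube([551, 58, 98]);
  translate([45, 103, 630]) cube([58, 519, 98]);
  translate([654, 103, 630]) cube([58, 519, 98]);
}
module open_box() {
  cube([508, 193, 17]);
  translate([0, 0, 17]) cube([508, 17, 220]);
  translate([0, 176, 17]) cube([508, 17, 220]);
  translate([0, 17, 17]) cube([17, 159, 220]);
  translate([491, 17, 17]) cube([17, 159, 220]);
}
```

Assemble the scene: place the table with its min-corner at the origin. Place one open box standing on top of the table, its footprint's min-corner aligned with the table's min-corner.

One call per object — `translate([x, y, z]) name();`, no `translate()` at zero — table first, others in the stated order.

table();
translate([0, 0, 772]) open_box();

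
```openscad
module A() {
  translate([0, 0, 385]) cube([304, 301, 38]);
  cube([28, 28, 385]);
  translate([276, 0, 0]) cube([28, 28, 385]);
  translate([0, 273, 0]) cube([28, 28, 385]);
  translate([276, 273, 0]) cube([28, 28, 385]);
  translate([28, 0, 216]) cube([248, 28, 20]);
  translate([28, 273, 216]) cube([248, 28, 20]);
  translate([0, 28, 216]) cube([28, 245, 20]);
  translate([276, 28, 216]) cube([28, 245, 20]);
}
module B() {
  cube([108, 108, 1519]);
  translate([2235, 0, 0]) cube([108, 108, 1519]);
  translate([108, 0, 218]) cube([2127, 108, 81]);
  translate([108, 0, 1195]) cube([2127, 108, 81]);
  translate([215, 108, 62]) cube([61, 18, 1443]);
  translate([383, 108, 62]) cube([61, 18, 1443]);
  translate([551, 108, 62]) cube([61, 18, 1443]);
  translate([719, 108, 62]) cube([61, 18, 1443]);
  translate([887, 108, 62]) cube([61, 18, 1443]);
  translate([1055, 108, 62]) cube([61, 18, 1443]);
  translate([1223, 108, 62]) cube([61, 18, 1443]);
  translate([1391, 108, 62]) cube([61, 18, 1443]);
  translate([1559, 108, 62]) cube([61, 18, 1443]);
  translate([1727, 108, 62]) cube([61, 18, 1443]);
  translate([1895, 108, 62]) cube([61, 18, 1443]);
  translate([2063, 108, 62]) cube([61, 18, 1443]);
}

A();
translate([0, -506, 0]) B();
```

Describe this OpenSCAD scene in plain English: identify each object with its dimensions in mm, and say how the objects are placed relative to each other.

A is a simple wooden stool: a rectangular seat 304 mm (x) by 301 mm (y), 38 mm thick, top face at z = 423 mm, on four square legs, each 28×28 mm in cross-section. The legs rest on z = 0, each flush with a corner of the seat. Four stretchers, 28 mm wide and 20 mm tall, connect adjacent legs with their undersides at z = 216 mm, each running between the inner faces of the legs it joins and aligned with the legs' outer faces on the other axis.

B is a fence section. Two 108×108 mm posts, 1519 mm tall, stand on the floor with a clear span of 2127 mm between their inner faces. Two horizontal rails of 108×81 mm section span the gap between the posts with their undersides at z = 218 mm and z = 1195 mm, flush with the posts' −y face. 12 pickets, each 61 mm wide, 18 mm thick and 1443 mm tall, are fixed to the +y face of the rails with their bottoms at z = 62 mm, evenly spaced across the span with equal gaps (rounded down to the nearest mm) at the −x end and between each pair — any rounding remainder accumulates at the +x end.

The fence section is on the floor beside the stool on its −y side.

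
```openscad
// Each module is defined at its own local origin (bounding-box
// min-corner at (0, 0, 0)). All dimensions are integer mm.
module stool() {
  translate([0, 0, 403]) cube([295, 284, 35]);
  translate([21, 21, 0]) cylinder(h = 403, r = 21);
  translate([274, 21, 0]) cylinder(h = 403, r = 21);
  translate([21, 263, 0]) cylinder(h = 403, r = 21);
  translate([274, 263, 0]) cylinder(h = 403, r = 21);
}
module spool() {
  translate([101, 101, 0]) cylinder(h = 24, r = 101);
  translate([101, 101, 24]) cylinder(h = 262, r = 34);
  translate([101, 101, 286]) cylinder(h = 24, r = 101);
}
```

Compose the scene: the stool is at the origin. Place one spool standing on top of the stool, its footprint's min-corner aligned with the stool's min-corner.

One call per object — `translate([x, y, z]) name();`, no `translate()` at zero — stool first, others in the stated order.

stool();
translate([0, 0, 438]) spool();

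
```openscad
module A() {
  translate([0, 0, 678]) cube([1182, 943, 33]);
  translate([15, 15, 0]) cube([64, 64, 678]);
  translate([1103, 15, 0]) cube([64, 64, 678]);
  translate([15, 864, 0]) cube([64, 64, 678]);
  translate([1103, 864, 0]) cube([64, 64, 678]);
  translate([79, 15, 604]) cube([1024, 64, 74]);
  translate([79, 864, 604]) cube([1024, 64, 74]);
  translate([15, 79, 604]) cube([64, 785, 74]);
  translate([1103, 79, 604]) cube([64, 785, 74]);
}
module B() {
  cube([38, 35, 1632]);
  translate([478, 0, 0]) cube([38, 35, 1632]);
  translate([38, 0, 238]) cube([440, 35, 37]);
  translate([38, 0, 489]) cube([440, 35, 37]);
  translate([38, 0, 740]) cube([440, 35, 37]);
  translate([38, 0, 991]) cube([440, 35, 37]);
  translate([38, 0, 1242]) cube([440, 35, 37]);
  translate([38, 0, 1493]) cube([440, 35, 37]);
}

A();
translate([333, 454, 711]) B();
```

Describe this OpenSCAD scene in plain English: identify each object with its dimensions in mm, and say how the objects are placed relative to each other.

A is a table: top 1182 mm (x) × 943 mm (y), 33 mm thick, upper face at z = 711 mm, on four 64×64 mm square legs, each inset 15 mm from the nearest pair of top edges, running from z = 0 to the bottom of the top. Four apron rails, 64 mm thick and 74 mm tall, run between adjacent legs with their top edges flush with the underside of the top and their outer faces flush with the legs' outer faces.

B is a wooden ladder with two side rails of 38×35 mm section and 1632 mm height, set 516 mm apart overall. Between them run 6 rectangular rungs (35 mm deep, 37 mm thick), front faces flush with the rails' −y face. The bottom of the first rung is 238 mm above the floor and each subsequent rung is 251 mm higher than the one below.

The ladder is on top of the table, centred.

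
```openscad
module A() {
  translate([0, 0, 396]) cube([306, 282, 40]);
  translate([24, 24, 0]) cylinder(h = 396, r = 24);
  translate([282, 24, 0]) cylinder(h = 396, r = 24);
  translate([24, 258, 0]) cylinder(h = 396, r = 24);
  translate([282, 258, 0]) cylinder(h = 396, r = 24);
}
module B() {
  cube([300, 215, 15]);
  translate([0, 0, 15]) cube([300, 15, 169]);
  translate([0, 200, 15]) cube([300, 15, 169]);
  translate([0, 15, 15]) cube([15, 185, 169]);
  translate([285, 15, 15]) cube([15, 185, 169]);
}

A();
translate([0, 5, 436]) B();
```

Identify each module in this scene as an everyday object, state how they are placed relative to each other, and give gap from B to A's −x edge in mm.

A is a stool. B is an open box. The open box is on top of the stool. The gap from the open box to the stool's −x edge is 0 mm.

The open box's min-x is at 0; the stool's min-x is 0; gap = 0 mm.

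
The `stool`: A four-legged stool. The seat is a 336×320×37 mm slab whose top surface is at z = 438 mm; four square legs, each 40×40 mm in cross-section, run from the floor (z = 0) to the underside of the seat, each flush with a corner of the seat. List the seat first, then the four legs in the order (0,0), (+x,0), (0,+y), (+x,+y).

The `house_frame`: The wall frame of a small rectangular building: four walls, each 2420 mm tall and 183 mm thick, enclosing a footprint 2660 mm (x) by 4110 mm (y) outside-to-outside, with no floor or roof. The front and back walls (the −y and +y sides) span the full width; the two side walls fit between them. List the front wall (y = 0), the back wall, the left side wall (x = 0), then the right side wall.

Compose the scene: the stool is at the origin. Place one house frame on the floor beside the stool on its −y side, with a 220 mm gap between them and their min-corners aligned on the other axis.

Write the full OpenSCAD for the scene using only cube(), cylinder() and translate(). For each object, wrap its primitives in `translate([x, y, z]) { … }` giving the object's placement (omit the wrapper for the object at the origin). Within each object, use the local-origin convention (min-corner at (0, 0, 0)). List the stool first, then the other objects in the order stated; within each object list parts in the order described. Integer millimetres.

translate([0, 0, 401]) cube([336, 320, 37]);
cube([40, 40, 401]);
translate([296, 0, 0]) cube([40, 40, 401]);
translate([0, 280, 0]) cube([40, 40, 401]);
translate([296, 280, 0]) cube([40, 40, 401]);
translate([0, -4330, 0]) {
  cube([2660, 183, 2420]);
  translate([0, 3927, 0]) cube([2660, 183, 2420]);
  translate([0, 183, 0]) cube([183, 3744, 2420]);
  translate([2477, 183, 0]) cube([183, 3744, 2420]);
}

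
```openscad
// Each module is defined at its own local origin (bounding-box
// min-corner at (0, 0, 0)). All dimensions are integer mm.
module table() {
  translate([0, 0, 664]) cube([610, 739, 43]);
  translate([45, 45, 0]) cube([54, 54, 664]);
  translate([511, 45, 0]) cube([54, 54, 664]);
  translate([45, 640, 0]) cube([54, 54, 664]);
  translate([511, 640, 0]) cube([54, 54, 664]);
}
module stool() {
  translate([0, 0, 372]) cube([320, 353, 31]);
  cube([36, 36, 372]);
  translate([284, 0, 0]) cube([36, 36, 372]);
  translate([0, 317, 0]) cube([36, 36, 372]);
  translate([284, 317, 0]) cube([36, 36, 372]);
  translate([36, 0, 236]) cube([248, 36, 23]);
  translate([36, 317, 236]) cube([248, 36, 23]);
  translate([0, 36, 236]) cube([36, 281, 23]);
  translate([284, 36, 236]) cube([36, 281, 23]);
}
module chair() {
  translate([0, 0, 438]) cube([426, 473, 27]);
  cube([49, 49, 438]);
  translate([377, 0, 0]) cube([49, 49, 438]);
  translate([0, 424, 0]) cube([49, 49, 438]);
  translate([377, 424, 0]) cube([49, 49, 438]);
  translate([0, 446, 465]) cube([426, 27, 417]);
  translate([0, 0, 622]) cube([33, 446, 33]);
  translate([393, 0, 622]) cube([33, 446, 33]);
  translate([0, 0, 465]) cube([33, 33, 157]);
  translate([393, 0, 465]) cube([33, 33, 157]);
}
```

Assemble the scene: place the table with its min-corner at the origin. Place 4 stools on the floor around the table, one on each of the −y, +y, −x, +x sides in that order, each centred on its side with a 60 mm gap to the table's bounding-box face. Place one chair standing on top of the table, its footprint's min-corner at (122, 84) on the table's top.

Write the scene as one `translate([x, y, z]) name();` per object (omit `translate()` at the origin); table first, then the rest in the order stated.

table();
translate([145, -413, 0]) stool();
translate([145, 799, 0]) stool();
translate([-380, 193, 0]) stool();
translate([670, 193, 0]) stool();
translate([122, 84, 707]) chair();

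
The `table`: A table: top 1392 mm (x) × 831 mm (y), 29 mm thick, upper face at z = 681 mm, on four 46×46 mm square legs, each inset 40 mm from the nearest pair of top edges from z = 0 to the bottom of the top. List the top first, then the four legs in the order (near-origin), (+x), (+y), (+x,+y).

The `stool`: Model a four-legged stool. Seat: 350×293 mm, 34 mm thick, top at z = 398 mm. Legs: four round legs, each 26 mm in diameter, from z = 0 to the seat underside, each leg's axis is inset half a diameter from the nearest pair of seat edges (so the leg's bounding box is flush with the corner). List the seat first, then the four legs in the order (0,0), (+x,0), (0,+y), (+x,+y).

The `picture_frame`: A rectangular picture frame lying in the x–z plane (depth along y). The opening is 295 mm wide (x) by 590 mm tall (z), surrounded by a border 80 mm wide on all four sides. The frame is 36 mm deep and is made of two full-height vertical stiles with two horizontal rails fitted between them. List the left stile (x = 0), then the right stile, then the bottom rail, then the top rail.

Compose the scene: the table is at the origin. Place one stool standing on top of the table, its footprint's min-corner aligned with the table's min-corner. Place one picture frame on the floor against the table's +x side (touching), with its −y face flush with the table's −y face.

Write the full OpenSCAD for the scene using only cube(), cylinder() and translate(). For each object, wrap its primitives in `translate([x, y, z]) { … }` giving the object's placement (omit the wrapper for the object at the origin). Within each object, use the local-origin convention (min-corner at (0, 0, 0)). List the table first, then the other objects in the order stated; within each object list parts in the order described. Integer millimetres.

translate([0, 0, 652]) cube([1392, 831, 29]);
translate([40, 40, 0]) cube([46, 46, 652]);
translate([1306, 40, 0]) cube([46, 46, 652]);
translate([40, 745, 0]) cube([46, 46, 652]);
translate([1306, 745, 0]) cube([46, 46, 652]);
translate([0, 0, 681]) {
  translate([0, 0, 364]) cube([350, 293, 34]);
  translate([13, 13, 0]) cylinder(h = 364, r = 13);
  translate([337, 13, 0]) cylinder(h = 364, r = 13);
  translate([13, 280, 0]) cylinder(h = 364, r = 13);
  translate([337, 280, 0]) cylinder(h = 364, r = 13);
}
translate([1392, 0, 0]) {
  cube([80, 36, 750]);
  translate([375, 0, 0]) cube([80, 36, 750]);
  translate([80, 0, 0]) cube([295, 36, 80]);
  translate([80, 0, 670]) cube([295, 36, 80]);
}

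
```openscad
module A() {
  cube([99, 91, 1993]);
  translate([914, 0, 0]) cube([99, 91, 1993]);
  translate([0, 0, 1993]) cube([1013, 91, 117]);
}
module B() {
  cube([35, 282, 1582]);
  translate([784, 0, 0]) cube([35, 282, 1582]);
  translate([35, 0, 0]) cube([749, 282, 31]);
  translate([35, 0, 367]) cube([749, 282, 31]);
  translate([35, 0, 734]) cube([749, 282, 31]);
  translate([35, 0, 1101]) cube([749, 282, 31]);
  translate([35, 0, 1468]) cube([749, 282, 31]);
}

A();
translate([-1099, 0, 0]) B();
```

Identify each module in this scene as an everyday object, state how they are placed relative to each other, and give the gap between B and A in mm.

A is a door frame. B is a bookshelf. The bookshelf is on the floor beside the door frame on its −x side. The gap between the bookshelf and the door frame is 280 mm.

The bookshelf's nearest face is 280 mm from the door frame's −x face.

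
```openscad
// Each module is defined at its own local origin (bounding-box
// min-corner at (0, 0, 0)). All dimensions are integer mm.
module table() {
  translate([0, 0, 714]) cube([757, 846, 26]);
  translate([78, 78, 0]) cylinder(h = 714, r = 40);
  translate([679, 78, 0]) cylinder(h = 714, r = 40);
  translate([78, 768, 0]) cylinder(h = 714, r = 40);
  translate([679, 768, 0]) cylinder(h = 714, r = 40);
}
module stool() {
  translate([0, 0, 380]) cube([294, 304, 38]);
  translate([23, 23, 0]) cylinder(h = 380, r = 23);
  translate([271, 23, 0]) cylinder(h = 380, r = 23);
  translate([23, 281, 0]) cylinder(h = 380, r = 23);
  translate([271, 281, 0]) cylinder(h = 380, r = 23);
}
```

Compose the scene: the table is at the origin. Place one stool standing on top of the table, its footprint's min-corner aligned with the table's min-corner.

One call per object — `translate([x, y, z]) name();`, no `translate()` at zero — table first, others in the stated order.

table();
translate([0, 0, 740]) stool();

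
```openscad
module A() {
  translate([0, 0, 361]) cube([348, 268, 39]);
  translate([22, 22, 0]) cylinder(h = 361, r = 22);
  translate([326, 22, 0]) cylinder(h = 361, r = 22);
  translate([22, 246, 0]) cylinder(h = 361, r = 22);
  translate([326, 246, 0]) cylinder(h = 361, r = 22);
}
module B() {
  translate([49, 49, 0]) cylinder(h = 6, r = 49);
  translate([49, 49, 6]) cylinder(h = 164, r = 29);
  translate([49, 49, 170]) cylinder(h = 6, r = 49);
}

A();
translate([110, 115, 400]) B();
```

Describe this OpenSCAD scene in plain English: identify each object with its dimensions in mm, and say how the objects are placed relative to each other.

A is a four-legged stool. The seat is a 348×268×39 mm slab whose top surface is at z = 400 mm; four round legs, each 44 mm in diameter, run from the floor (z = 0) to the underside of the seat, each leg's axis is inset half a diameter from the nearest pair of seat edges (so the leg's bounding box is flush with the corner).

B is a spool: two coaxial disc flanges of radius 49 mm and thickness 6 mm, joined by a core cylinder of radius 29 mm and height 164 mm. The lower flange rests on z = 0 and the three cylinders share a vertical axis.

The spool is on top of the stool.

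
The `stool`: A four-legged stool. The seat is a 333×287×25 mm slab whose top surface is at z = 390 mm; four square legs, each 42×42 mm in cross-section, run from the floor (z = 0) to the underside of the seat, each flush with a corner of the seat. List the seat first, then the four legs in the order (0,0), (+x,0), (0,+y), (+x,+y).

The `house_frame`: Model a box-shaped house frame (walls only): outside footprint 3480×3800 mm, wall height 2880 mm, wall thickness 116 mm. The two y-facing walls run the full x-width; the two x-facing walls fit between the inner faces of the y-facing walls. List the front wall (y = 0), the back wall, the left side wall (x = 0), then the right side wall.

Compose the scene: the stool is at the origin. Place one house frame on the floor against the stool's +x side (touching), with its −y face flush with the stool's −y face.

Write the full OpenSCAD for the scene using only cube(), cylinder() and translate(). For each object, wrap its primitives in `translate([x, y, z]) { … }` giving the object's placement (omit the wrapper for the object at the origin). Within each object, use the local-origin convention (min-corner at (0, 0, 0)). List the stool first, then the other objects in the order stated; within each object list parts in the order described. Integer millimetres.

translate([0, 0, 365]) cube([333, 287, 25]);
cube([42, 42, 365]);
translate([291, 0, 0]) cube([42, 42, 365]);
translate([0, 245, 0]) cube([42, 42, 365]);
translate([291, 245, 0]) cube([42, 42, 365]);
translate([333, 0, 0]) {
  cube([3480, 116, 2880]);
  translate([0, 3684, 0]) cube([3480, 116, 2880]);
  translate([0, 116, 0]) cube([116, 3568, 2880]);
  translate([3364, 116, 0]) cube([116, 3568, 2880]);
}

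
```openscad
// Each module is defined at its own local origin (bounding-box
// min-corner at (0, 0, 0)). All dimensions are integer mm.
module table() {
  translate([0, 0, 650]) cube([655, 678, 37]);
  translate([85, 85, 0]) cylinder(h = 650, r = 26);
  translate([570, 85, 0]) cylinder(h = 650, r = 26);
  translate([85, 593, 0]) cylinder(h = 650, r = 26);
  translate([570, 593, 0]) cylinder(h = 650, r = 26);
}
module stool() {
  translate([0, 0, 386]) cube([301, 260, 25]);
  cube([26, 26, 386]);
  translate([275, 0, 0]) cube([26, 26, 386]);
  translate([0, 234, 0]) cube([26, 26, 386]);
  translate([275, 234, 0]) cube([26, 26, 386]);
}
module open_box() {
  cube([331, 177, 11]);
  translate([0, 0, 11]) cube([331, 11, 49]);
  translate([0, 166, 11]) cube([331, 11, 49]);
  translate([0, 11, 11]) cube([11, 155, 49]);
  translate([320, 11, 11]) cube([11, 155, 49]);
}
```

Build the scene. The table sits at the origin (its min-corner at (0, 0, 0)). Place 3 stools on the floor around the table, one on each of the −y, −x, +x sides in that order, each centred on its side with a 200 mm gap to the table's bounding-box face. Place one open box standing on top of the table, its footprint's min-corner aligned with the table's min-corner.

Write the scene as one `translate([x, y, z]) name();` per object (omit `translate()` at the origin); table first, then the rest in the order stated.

table();
translate([177, -460, 0]) stool();
translate([-501, 209, 0]) stool();
translate([855, 209, 0]) stool();
translate([0, 0, 687]) open_box();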